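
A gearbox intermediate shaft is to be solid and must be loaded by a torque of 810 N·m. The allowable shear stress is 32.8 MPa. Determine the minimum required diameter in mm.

For a solid shaft τ_max = 16T/(πd³), so d = (16T/(π τ_allow))^(1/3) = (16·810.0/(π·3.28×10^7))^(1/3) = 0.05010 m.

50.1 mm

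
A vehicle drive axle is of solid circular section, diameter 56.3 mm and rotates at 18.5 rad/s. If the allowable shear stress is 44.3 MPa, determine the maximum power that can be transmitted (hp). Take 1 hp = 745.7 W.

38.5 hp

J = πd⁴/32 = π(0.0563)⁴/32 = 9.864×10^-7 m⁴.
T_max = τ_allow·J/r = 4.43×10^7 × 9.864×10^-7 / 0.0281 = 1552 N·m.
ω = 18.5 rad/s, so P_max = T_max·ω = 2.872×10^4 W.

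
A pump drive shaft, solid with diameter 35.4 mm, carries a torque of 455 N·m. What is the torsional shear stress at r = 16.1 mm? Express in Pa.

4.75e7 Pa

J = πd⁴/32 = π(0.0354)⁴/32 = 1.542×10^-7 m⁴.
Shear stress varies linearly with radius: τ = T·r/J = 455.0 × 0.0161 / 1.542×10^-7 = 4.751×10^7 Pa.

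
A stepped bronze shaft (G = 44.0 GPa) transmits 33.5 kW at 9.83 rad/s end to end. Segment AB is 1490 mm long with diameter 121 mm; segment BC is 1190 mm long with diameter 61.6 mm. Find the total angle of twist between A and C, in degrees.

ω = 9.83 rad/s, so T = P/ω = 33.5×10³ / 9.830 = 3408 N·m.
J_AB = π(0.121)⁴/32 = 2.10×10^-5 m⁴; J_BC = π(0.0616)⁴/32 = 1.41×10^-6 m⁴.
θ = (T/G)·Σ L_i/J_i = (3408/44.0×10⁹)·(1.49/2.10×10^-5 + 1.19/1.41×10^-6) = 0.07069 rad.

4.05°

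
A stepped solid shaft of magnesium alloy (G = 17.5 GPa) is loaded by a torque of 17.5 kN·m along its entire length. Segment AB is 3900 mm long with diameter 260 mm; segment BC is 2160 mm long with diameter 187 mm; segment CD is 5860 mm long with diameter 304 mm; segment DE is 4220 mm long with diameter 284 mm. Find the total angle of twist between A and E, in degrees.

J_AB = π(0.260)⁴/32 = 4.49×10^-4 m⁴; J_BC = π(0.187)⁴/32 = 1.20×10^-4 m⁴; J_CD = π(0.304)⁴/32 = 8.38×10^-4 m⁴; J_DE = π(0.284)⁴/32 = 6.39×10^-4 m⁴.
θ = (T/G)·Σ L_i/J_i = (17500/17.5×10⁹)·(3.90/4.49×10^-4 + 2.16/1.20×10^-4 + 5.86/8.38×10^-4 + 4.22/6.39×10^-4) = 0.04028 rad.

2.31°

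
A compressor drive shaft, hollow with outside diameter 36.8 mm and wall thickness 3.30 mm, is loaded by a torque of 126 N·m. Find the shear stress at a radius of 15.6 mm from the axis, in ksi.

J = π(d_o⁴ − d_i⁴)/32 = π(0.0368⁴ − 0.0302⁴)/32 = 9.839×10^-8 m⁴.
Shear stress varies linearly with radius: τ = T·r/J = 126.0 × 0.0156 / 9.839×10^-8 = 1.998×10^7 Pa.

2.90 ksi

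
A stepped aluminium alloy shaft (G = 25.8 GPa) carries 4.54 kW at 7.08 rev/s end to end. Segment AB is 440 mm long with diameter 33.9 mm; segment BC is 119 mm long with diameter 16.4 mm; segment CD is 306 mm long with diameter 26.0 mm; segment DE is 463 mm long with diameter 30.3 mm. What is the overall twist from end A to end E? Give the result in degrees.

ω = 2π·7.08 = 44.48 rad/s, so T = P/ω = 4.54×10³ / 44.48 = 102.1 N·m.
J_AB = π(0.0339)⁴/32 = 1.30×10^-7 m⁴; J_BC = π(0.0164)⁴/32 = 7.10×10^-9 m⁴; J_CD = π(0.0260)⁴/32 = 4.49×10^-8 m⁴; J_DE = π(0.0303)⁴/32 = 8.28×10^-8 m⁴.
θ = (T/G)·Σ L_i/J_i = (102.1/25.8×10⁹)·(0.440/1.30×10^-7 + 0.119/7.10×10^-9 + 0.306/4.49×10^-8 + 0.463/8.28×10^-8) = 0.1288 rad.

7.38°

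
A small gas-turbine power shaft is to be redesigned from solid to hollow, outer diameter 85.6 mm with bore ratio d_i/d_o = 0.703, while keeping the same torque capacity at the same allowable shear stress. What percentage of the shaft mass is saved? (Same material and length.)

39.0 %

Equal τ_max and T ⇒ the solid shaft needs d_s³ = d_o³(1−k⁴), so d_s = 85.6·(1−0.703⁴)^(1/3) = 77.97 mm.
Area ratio A_h/A_s = d_o²(1−k²)/d_s² = (1−k²)/(1−k⁴)^(2/3) = 0.6096.
Mass saving = 1 − 0.6096 = 39.0 %.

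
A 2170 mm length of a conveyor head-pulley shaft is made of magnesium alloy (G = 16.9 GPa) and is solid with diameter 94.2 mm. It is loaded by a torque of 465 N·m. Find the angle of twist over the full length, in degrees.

0.443°

J = πd⁴/32 = π(0.0942)⁴/32 = 7.730×10^-6 m⁴.
θ = T·L/(G·J) = 465.0 × 2.17 / (16.9×10⁹ × 7.730×10^-6) = 7.724×10^-3 rad.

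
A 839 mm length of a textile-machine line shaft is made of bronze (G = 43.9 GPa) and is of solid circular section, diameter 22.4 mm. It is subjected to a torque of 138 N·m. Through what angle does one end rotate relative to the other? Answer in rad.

0.107 rad

J = πd⁴/32 = π(0.0224)⁴/32 = 2.472×10^-8 m⁴.
θ = T·L/(G·J) = 138.0 × 0.839 / (43.9×10⁹ × 2.472×10^-8) = 0.1067 rad.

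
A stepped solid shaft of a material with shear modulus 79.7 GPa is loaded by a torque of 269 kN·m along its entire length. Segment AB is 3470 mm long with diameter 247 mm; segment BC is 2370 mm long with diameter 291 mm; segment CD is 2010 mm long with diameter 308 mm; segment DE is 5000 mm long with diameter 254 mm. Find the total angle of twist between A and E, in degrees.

5.29°

J_AB = π(0.247)⁴/32 = 3.65×10^-4 m⁴; J_BC = π(0.291)⁴/32 = 7.04×10^-4 m⁴; J_CD = π(0.308)⁴/32 = 8.83×10^-4 m⁴; J_DE = π(0.254)⁴/32 = 4.09×10^-4 m⁴.
θ = (T/G)·Σ L_i/J_i = (269000/79.7×10⁹)·(3.47/3.65×10^-4 + 2.37/7.04×10^-4 + 2.01/8.83×10^-4 + 5.00/4.09×10^-4) = 0.09239 rad.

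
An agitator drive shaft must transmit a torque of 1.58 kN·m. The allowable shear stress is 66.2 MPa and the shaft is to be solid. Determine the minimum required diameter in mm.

For a solid shaft τ_max = 16T/(πd³), so d = (16T/(π τ_allow))^(1/3) = (16·1580/(π·6.62×10^7))^(1/3) = 0.04954 m.

49.5 mm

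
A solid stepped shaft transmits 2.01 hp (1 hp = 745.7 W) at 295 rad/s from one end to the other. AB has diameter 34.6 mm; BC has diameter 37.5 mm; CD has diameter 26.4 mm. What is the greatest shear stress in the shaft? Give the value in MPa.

ω = 295 rad/s, so T = P/ω = 2.01×745.7 / 295.0 = 5.081 N·m.
Under the same torque, τ_max = 16T/(πd³) is largest where d is smallest — segment CD (d = 26.4 mm).
τ_max = 16·5.081/(π·(0.0264)³) = 1.406×10^6 Pa.

1.41 MPa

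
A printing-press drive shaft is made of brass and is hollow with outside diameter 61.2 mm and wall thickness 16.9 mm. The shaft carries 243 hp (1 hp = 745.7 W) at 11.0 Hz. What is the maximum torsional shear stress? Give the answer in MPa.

60.7 MPa

ω = 2π·11.0 = 69.12 rad/s, so T = P/ω = 243×745.7 / 69.12 = 2622 N·m.
J = π(d_o⁴ − d_i⁴)/32 = π(0.0612⁴ − 0.0274⁴)/32 = 1.322×10^-6 m⁴.
τ_max = T·r/J = 2622 × 0.0306 / 1.322×10^-6 = 6.069×10^7 Pa.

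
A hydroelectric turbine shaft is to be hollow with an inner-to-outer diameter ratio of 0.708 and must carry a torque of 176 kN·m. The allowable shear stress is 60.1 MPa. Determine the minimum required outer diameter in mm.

For a hollow shaft with d_i/d_o = 0.708: τ_max = 16T/(π d_o³ (1−k⁴)), so d_o = [16T/(π τ_allow (1−k⁴))]^(1/3) = [16·176000/(π·6.01×10^7·0.7487)]^(1/3) = 0.2711 m.

271 mm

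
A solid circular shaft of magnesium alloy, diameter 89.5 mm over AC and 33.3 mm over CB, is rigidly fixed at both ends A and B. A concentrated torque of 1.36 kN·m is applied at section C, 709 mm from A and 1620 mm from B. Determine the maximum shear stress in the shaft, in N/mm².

9.58 N/mm²

Compatibility: T_A·a/J_AC = T_B·b/J_CB with T_A + T_B = T₀.
J_AC = 6.30×10^-6 m⁴, J_CB = 1.21×10^-7 m⁴, so T_A = T₀·(J_AC/a)/((J_AC/a)+(J_CB/b)) = 1349 N·m, T_B = 11.31 N·m.
τ in each portion: τ_AC = 9.58×10^6 Pa, τ_CB = 1.56×10^6 Pa; maximum is in AC.
τ_max = T_AC·r/J = 1349·0.0447/6.30×10^-6 = 9.581×10^6 Pa.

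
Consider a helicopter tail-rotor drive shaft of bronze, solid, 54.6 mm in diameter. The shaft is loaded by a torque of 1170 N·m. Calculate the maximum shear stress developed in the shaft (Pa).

J = πd⁴/32 = π(0.0546)⁴/32 = 8.725×10^-7 m⁴.
τ_max = T·r/J = 1170 × 0.0273 / 8.725×10^-7 = 3.661×10^7 Pa.

3.66e7 Pa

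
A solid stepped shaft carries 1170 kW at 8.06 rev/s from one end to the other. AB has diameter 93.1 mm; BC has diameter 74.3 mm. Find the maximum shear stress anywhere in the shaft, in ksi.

41.6 ksi

ω = 2π·8.06 = 50.64 rad/s, so T = P/ω = 1170×10³ / 50.64 = 23100 N·m.
Under the same torque, τ_max = 16T/(πd³) is largest where d is smallest — segment BC (d = 74.3 mm).
τ_max = 16·23100/(π·(0.0743)³) = 2.869×10^8 Pa.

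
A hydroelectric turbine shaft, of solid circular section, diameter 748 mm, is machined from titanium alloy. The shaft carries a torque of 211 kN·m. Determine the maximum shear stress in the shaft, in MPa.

J = πd⁴/32 = π(0.748)⁴/32 = 0.03073 m⁴.
τ_max = T·r/J = 211000 × 0.374 / 0.03073 = 2.568×10^6 Pa.

2.57 MPa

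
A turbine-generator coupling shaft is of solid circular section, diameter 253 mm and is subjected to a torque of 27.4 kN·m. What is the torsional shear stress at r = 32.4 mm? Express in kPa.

J = πd⁴/32 = π(0.253)⁴/32 = 4.022×10^-4 m⁴.
Shear stress varies linearly with radius: τ = T·r/J = 27400 × 0.0324 / 4.022×10^-4 = 2.207×10^6 Pa.

2210 kPa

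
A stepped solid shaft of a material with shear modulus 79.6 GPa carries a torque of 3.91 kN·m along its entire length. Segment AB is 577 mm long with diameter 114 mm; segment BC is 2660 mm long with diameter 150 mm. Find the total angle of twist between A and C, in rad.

J_AB = π(0.114)⁴/32 = 1.66×10^-5 m⁴; J_BC = π(0.150)⁴/32 = 4.97×10^-5 m⁴.
θ = (T/G)·Σ L_i/J_i = (3910/79.6×10⁹)·(0.577/1.66×10^-5 + 2.66/4.97×10^-5) = 4.338×10^-3 rad.

0.00434 rad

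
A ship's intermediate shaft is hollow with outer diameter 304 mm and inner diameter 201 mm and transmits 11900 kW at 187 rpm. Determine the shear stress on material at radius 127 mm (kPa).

ω = 2π·187/60 = 19.58 rad/s, so T = P/ω = 11900×10³ / 19.58 = 607700 N·m.
J = π(d_o⁴ − d_i⁴)/32 = π(0.304⁴ − 0.201⁴)/32 = 6.782×10^-4 m⁴.
Shear stress varies linearly with radius: τ = T·r/J = 607700 × 0.127 / 6.782×10^-4 = 1.138×10^8 Pa.

114000 kPa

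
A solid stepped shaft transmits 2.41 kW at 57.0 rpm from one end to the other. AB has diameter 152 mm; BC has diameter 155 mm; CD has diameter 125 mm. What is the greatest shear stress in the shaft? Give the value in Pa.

1.05e6 Pa

ω = 2π·57.0/60 = 5.969 rad/s, so T = P/ω = 2.41×10³ / 5.969 = 403.8 N·m.
Under the same torque, τ_max = 16T/(πd³) is largest where d is smallest — segment CD (d = 125 mm).
τ_max = 16·403.8/(π·(0.125)³) = 1.053×10^6 Pa.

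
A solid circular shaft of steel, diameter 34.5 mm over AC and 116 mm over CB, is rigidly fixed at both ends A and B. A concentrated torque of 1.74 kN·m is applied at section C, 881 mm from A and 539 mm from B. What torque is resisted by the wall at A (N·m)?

Compatibility: T_A·a/J_AC = T_B·b/J_CB with T_A + T_B = T₀.
J_AC = 1.39×10^-7 m⁴, J_CB = 1.78×10^-5 m⁴, so T_A = T₀·(J_AC/a)/((J_AC/a)+(J_CB/b)) = 8.290 N·m, T_B = 1732 N·m.

8.29 N·m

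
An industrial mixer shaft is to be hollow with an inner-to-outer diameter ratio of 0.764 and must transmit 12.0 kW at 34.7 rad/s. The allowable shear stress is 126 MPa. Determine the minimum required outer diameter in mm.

ω = 34.7 rad/s, so T = P/ω = 12.0×10³ / 34.70 = 345.8 N·m.
For a hollow shaft with d_i/d_o = 0.764: τ_max = 16T/(π d_o³ (1−k⁴)), so d_o = [16T/(π τ_allow (1−k⁴))]^(1/3) = [16·345.8/(π·1.26×10^8·0.6593)]^(1/3) = 0.02768 m.

27.7 mm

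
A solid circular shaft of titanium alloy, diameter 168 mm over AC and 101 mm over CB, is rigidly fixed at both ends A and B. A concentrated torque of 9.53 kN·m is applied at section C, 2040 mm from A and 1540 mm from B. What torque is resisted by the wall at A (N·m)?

Compatibility: T_A·a/J_AC = T_B·b/J_CB with T_A + T_B = T₀.
J_AC = 7.82×10^-5 m⁴, J_CB = 1.02×10^-5 m⁴, so T_A = T₀·(J_AC/a)/((J_AC/a)+(J_CB/b)) = 8124 N·m, T_B = 1406 N·m.

8120 N·m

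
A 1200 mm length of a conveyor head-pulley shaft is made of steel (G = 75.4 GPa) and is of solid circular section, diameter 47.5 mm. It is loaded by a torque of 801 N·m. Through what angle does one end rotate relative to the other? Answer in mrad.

J = πd⁴/32 = π(0.0475)⁴/32 = 4.998×10^-7 m⁴.
θ = T·L/(G·J) = 801.0 × 1.20 / (75.4×10⁹ × 4.998×10^-7) = 0.02551 rad.

25.5 mrad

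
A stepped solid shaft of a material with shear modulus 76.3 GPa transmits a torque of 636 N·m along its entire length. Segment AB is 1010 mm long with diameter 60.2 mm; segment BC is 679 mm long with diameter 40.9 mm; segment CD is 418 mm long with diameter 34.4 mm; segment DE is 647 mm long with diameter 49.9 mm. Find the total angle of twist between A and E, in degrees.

J_AB = π(0.0602)⁴/32 = 1.29×10^-6 m⁴; J_BC = π(0.0409)⁴/32 = 2.75×10^-7 m⁴; J_CD = π(0.0344)⁴/32 = 1.37×10^-7 m⁴; J_DE = π(0.0499)⁴/32 = 6.09×10^-7 m⁴.
θ = (T/G)·Σ L_i/J_i = (636.0/76.3×10⁹)·(1.01/1.29×10^-6 + 0.679/2.75×10^-7 + 0.418/1.37×10^-7 + 0.647/6.09×10^-7) = 0.06134 rad.

3.51°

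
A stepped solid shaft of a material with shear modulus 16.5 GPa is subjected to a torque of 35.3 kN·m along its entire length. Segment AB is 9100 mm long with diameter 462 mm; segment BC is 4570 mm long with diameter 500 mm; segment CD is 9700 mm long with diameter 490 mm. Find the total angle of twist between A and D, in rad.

J_AB = π(0.462)⁴/32 = 4.47×10^-3 m⁴; J_BC = π(0.500)⁴/32 = 6.14×10^-3 m⁴; J_CD = π(0.490)⁴/32 = 5.66×10^-3 m⁴.
θ = (T/G)·Σ L_i/J_i = (35300/16.5×10⁹)·(9.10/4.47×10^-3 + 4.57/6.14×10^-3 + 9.70/5.66×10^-3) = 9.613×10^-3 rad.

0.00961 rad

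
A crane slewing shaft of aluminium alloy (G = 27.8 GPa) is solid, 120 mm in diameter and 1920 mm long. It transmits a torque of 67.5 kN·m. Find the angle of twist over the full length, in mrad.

J = πd⁴/32 = π(0.120)⁴/32 = 2.036×10^-5 m⁴.
θ = T·L/(G·J) = 67500 × 1.92 / (27.8×10⁹ × 2.036×10^-5) = 0.2290 rad.

229 mrad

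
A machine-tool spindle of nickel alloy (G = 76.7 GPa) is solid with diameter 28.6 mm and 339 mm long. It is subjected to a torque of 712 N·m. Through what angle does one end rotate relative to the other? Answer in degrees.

J = πd⁴/32 = π(0.0286)⁴/32 = 6.568×10^-8 m⁴.
θ = T·L/(G·J) = 712.0 × 0.339 / (76.7×10⁹ × 6.568×10^-8) = 0.04791 rad.

2.75°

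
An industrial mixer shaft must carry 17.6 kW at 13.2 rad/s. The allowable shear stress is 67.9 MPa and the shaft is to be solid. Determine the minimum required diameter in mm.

ω = 13.2 rad/s, so T = P/ω = 17.6×10³ / 13.20 = 1333 N·m.
For a solid shaft τ_max = 16T/(πd³), so d = (16T/(π τ_allow))^(1/3) = (16·1333/(π·6.79×10^7))^(1/3) = 0.04642 m.

46.4 mm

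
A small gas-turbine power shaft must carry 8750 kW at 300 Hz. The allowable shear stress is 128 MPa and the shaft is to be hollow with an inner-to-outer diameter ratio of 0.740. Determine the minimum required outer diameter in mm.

64.1 mm

ω = 2π·300 = 1885 rad/s, so T = P/ω = 8750×10³ / 1885 = 4642 N·m.
For a hollow shaft with d_i/d_o = 0.740: τ_max = 16T/(π d_o³ (1−k⁴)), so d_o = [16T/(π τ_allow (1−k⁴))]^(1/3) = [16·4642/(π·1.28×10^8·0.7001)]^(1/3) = 0.06414 m.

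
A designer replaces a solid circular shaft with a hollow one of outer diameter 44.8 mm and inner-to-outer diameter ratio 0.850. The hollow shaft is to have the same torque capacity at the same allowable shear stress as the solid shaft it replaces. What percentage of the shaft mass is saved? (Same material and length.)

Equal τ_max and T ⇒ the solid shaft needs d_s³ = d_o³(1−k⁴), so d_s = 44.8·(1−0.850⁴)^(1/3) = 35.03 mm.
Area ratio A_h/A_s = d_o²(1−k²)/d_s² = (1−k²)/(1−k⁴)^(2/3) = 0.4539.
Mass saving = 1 − 0.4539 = 54.6 %.

54.6 %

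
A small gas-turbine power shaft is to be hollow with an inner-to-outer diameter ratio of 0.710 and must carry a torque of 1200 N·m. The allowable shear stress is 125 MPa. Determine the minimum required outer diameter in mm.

40.3 mm

For a hollow shaft with d_i/d_o = 0.710: τ_max = 16T/(π d_o³ (1−k⁴)), so d_o = [16T/(π τ_allow (1−k⁴))]^(1/3) = [16·1200/(π·1.25×10^8·0.7459)]^(1/3) = 0.04032 m.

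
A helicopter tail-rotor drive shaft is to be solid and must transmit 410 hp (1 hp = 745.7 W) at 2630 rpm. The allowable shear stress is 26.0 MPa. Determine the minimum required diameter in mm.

60.1 mm

ω = 2π·2630/60 = 275.4 rad/s, so T = P/ω = 410×745.7 / 275.4 = 1110 N·m.
For a solid shaft τ_max = 16T/(πd³), so d = (16T/(π τ_allow))^(1/3) = (16·1110/(π·2.60×10^7))^(1/3) = 0.06013 m.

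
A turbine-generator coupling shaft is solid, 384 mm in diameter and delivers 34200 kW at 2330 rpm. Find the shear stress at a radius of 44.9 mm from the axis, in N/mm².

ω = 2π·2330/60 = 244.0 rad/s, so T = P/ω = 34200×10³ / 244.0 = 140200 N·m.
J = πd⁴/32 = π(0.384)⁴/32 = 2.135×10^-3 m⁴.
Shear stress varies linearly with radius: τ = T·r/J = 140200 × 0.0449 / 2.135×10^-3 = 2.948×10^6 Pa.

2.95 N/mm²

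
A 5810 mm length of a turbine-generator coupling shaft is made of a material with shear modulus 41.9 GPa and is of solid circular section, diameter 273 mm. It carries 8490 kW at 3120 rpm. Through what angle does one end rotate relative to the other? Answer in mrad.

6.61 mrad

ω = 2π·3120/60 = 326.7 rad/s, so T = P/ω = 8490×10³ / 326.7 = 25990 N·m.
J = πd⁴/32 = π(0.273)⁴/32 = 5.453×10^-4 m⁴.
θ = T·L/(G·J) = 25990 × 5.81 / (41.9×10⁹ × 5.453×10^-4) = 6.607×10^-3 rad.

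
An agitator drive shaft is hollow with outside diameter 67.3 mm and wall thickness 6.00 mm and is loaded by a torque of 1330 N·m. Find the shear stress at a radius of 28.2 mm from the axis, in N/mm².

34.2 N/mm²

J = π(d_o⁴ − d_i⁴)/32 = π(0.0673⁴ − 0.0553⁴)/32 = 1.096×10^-6 m⁴.
Shear stress varies linearly with radius: τ = T·r/J = 1330 × 0.0282 / 1.096×10^-6 = 3.422×10^7 Pa.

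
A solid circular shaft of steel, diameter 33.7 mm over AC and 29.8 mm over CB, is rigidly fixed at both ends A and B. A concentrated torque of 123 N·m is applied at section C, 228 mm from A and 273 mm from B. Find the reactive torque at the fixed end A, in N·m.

81.4 N·m

Compatibility: T_A·a/J_AC = T_B·b/J_CB with T_A + T_B = T₀.
J_AC = 1.27×10^-7 m⁴, J_CB = 7.74×10^-8 m⁴, so T_A = T₀·(J_AC/a)/((J_AC/a)+(J_CB/b)) = 81.42 N·m, T_B = 41.58 N·m.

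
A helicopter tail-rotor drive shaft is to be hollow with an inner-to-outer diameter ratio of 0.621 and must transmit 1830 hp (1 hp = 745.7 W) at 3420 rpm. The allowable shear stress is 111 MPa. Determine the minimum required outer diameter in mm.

59.0 mm

ω = 2π·3420/60 = 358.1 rad/s, so T = P/ω = 1830×745.7 / 358.1 = 3810 N·m.
For a hollow shaft with d_i/d_o = 0.621: τ_max = 16T/(π d_o³ (1−k⁴)), so d_o = [16T/(π τ_allow (1−k⁴))]^(1/3) = [16·3810/(π·1.11×10^8·0.8513)]^(1/3) = 0.05900 m.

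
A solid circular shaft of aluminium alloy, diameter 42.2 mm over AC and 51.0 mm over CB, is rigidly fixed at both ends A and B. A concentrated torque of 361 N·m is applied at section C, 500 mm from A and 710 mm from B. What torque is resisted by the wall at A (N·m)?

144 N·m

Compatibility: T_A·a/J_AC = T_B·b/J_CB with T_A + T_B = T₀.
J_AC = 3.11×10^-7 m⁴, J_CB = 6.64×10^-7 m⁴, so T_A = T₀·(J_AC/a)/((J_AC/a)+(J_CB/b)) = 144.3 N·m, T_B = 216.7 N·m.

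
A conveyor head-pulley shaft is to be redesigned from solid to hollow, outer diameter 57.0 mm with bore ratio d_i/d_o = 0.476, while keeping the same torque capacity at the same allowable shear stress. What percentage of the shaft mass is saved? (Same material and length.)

Equal τ_max and T ⇒ the solid shaft needs d_s³ = d_o³(1−k⁴), so d_s = 57.0·(1−0.476⁴)^(1/3) = 56.01 mm.
Area ratio A_h/A_s = d_o²(1−k²)/d_s² = (1−k²)/(1−k⁴)^(2/3) = 0.8011.
Mass saving = 1 − 0.8011 = 19.9 %.

19.9 %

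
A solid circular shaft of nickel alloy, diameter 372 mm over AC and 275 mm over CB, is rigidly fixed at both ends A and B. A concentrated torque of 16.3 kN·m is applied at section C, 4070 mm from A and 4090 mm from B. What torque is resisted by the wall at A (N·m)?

12600 N·m

Compatibility: T_A·a/J_AC = T_B·b/J_CB with T_A + T_B = T₀.
J_AC = 1.88×10^-3 m⁴, J_CB = 5.61×10^-4 m⁴, so T_A = T₀·(J_AC/a)/((J_AC/a)+(J_CB/b)) = 12570 N·m, T_B = 3734 N·m.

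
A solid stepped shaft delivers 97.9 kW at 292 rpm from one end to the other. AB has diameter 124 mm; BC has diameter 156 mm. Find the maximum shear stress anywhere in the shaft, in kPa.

ω = 2π·292/60 = 30.58 rad/s, so T = P/ω = 97.9×10³ / 30.58 = 3202 N·m.
Under the same torque, τ_max = 16T/(πd³) is largest where d is smallest — segment AB (d = 124 mm).
τ_max = 16·3202/(π·(0.124)³) = 8.552×10^6 Pa.

8550 kPa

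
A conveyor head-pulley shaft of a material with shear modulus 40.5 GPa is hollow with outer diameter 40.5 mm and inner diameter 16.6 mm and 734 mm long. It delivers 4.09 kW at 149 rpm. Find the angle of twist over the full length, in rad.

ω = 2π·149/60 = 15.60 rad/s, so T = P/ω = 4.09×10³ / 15.60 = 262.1 N·m.
J = π(d_o⁴ − d_i⁴)/32 = π(0.0405⁴ − 0.0166⁴)/32 = 2.567×10^-7 m⁴.
θ = T·L/(G·J) = 262.1 × 0.734 / (40.5×10⁹ × 2.567×10^-7) = 0.01851 rad.

0.0185 rad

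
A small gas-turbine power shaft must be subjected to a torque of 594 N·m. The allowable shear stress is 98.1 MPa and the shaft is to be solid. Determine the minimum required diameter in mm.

For a solid shaft τ_max = 16T/(πd³), so d = (16T/(π τ_allow))^(1/3) = (16·594.0/(π·9.81×10^7))^(1/3) = 0.03136 m.

31.4 mm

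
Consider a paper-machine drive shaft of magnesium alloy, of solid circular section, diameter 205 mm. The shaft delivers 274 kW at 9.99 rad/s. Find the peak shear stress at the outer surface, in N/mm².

16.2 N/mm²

ω = 9.99 rad/s, so T = P/ω = 274×10³ / 9.990 = 27430 N·m.
J = πd⁴/32 = π(0.205)⁴/32 = 1.734×10^-4 m⁴.
τ_max = T·r/J = 27430 × 0.102 / 1.734×10^-4 = 1.621×10^7 Pa.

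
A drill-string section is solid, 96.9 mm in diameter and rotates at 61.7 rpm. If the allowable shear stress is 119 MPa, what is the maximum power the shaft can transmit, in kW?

J = πd⁴/32 = π(0.0969)⁴/32 = 8.656×10^-6 m⁴.
T_max = τ_allow·J/r = 1.19×10^8 × 8.656×10^-6 / 0.0485 = 21260 N·m.
ω = 2π·61.7/60 = 6.461 rad/s, so P_max = T_max·ω = 1.374×10^5 W.

137 kW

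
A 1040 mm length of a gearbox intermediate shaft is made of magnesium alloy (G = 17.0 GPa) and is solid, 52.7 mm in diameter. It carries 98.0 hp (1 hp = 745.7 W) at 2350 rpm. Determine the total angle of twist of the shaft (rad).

ω = 2π·2350/60 = 246.1 rad/s, so T = P/ω = 98.0×745.7 / 246.1 = 297.0 N·m.
J = πd⁴/32 = π(0.0527)⁴/32 = 7.573×10^-7 m⁴.
θ = T·L/(G·J) = 297.0 × 1.04 / (17.0×10⁹ × 7.573×10^-7) = 0.02399 rad.

0.0240 rad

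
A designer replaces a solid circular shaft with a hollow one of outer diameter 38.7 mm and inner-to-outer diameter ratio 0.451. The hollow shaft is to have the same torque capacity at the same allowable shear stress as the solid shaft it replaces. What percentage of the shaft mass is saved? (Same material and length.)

18.1 %

Equal τ_max and T ⇒ the solid shaft needs d_s³ = d_o³(1−k⁴), so d_s = 38.7·(1−0.451⁴)^(1/3) = 38.16 mm.
Area ratio A_h/A_s = d_o²(1−k²)/d_s² = (1−k²)/(1−k⁴)^(2/3) = 0.8194.
Mass saving = 1 − 0.8194 = 18.1 %.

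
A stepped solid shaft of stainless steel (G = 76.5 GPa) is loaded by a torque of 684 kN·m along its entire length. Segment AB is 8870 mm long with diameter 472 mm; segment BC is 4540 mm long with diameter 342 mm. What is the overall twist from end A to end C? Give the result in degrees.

2.66°

J_AB = π(0.472)⁴/32 = 4.87×10^-3 m⁴; J_BC = π(0.342)⁴/32 = 1.34×10^-3 m⁴.
θ = (T/G)·Σ L_i/J_i = (684000/76.5×10⁹)·(8.87/4.87×10^-3 + 4.54/1.34×10^-3) = 0.04650 rad.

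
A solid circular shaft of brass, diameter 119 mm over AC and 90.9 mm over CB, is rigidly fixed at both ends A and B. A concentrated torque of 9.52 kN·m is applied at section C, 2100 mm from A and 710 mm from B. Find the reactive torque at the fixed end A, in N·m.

4740 N·m

Compatibility: T_A·a/J_AC = T_B·b/J_CB with T_A + T_B = T₀.
J_AC = 1.97×10^-5 m⁴, J_CB = 6.70×10^-6 m⁴, so T_A = T₀·(J_AC/a)/((J_AC/a)+(J_CB/b)) = 4743 N·m, T_B = 4777 N·m.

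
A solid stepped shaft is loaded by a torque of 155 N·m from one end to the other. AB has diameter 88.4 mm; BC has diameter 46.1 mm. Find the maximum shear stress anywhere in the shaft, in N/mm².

Under the same torque, τ_max = 16T/(πd³) is largest where d is smallest — segment BC (d = 46.1 mm).
τ_max = 16·155.0/(π·(0.0461)³) = 8.057×10^6 Pa.

8.06 N/mm²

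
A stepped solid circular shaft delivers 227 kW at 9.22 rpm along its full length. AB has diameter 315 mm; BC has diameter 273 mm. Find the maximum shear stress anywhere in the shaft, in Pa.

5.89e7 Pa

ω = 2π·9.22/60 = 0.9655 rad/s, so T = P/ω = 227×10³ / 0.9655 = 235100 N·m.
Under the same torque, τ_max = 16T/(πd³) is largest where d is smallest — segment BC (d = 273 mm).
τ_max = 16·235100/(π·(0.273)³) = 5.885×10^7 Pa.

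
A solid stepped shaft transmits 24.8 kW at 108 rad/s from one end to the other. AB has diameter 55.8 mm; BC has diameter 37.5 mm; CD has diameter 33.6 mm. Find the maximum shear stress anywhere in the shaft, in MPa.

30.8 MPa

ω = 108 rad/s, so T = P/ω = 24.8×10³ / 108.0 = 229.6 N·m.
Under the same torque, τ_max = 16T/(πd³) is largest where d is smallest — segment CD (d = 33.6 mm).
τ_max = 16·229.6/(π·(0.0336)³) = 3.083×10^7 Pa.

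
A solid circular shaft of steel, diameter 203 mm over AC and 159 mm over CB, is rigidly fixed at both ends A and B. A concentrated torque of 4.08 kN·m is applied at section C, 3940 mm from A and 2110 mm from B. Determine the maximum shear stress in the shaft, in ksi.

0.309 ksi

Compatibility: T_A·a/J_AC = T_B·b/J_CB with T_A + T_B = T₀.
J_AC = 1.67×10^-4 m⁴, J_CB = 6.27×10^-5 m⁴, so T_A = T₀·(J_AC/a)/((J_AC/a)+(J_CB/b)) = 2396 N·m, T_B = 1684 N·m.
τ in each portion: τ_AC = 1.46×10^6 Pa, τ_CB = 2.13×10^6 Pa; maximum is in CB.
τ_max = T_CB·r/J = 1684·0.0795/6.27×10^-5 = 2.134×10^6 Pa.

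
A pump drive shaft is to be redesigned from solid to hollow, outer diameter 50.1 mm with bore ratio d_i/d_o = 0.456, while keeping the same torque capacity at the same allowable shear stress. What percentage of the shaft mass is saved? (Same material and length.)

Equal τ_max and T ⇒ the solid shaft needs d_s³ = d_o³(1−k⁴), so d_s = 50.1·(1−0.456⁴)^(1/3) = 49.37 mm.
Area ratio A_h/A_s = d_o²(1−k²)/d_s² = (1−k²)/(1−k⁴)^(2/3) = 0.8158.
Mass saving = 1 − 0.8158 = 18.4 %.

18.4 %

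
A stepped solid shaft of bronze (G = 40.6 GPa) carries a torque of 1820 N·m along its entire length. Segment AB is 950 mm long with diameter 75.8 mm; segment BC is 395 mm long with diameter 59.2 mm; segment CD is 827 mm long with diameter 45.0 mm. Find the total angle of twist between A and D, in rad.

J_AB = π(0.0758)⁴/32 = 3.24×10^-6 m⁴; J_BC = π(0.0592)⁴/32 = 1.21×10^-6 m⁴; J_CD = π(0.0450)⁴/32 = 4.03×10^-7 m⁴.
θ = (T/G)·Σ L_i/J_i = (1820/40.6×10⁹)·(0.950/3.24×10^-6 + 0.395/1.21×10^-6 + 0.827/4.03×10^-7) = 0.1199 rad.

0.120 rad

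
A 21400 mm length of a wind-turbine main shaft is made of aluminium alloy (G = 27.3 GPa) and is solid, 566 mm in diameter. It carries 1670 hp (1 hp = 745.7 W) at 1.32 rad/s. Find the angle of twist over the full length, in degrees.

ω = 1.32 rad/s, so T = P/ω = 1670×745.7 / 1.320 = 943400 N·m.
J = πd⁴/32 = π(0.566)⁴/32 = 0.01008 m⁴.
θ = T·L/(G·J) = 943400 × 21.4 / (27.3×10⁹ × 0.01008) = 0.07340 rad.

4.21°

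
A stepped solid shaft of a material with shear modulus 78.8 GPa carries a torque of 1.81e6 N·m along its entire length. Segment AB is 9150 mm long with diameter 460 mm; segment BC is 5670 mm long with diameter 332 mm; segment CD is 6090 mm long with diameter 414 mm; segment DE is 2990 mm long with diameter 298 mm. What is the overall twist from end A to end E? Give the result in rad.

0.294 rad

J_AB = π(0.460)⁴/32 = 4.40×10^-3 m⁴; J_BC = π(0.332)⁴/32 = 1.19×10^-3 m⁴; J_CD = π(0.414)⁴/32 = 2.88×10^-3 m⁴; J_DE = π(0.298)⁴/32 = 7.74×10^-4 m⁴.
θ = (T/G)·Σ L_i/J_i = (1.810e6/78.8×10⁹)·(9.15/4.40×10^-3 + 5.67/1.19×10^-3 + 6.09/2.88×10^-3 + 2.99/7.74×10^-4) = 0.2942 rad.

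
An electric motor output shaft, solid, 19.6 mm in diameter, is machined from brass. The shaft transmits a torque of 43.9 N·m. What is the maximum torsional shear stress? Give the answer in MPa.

J = πd⁴/32 = π(0.0196)⁴/32 = 1.449×10^-8 m⁴.
τ_max = T·r/J = 43.90 × 0.00980 / 1.449×10^-8 = 2.969×10^7 Pa.

29.7 MPa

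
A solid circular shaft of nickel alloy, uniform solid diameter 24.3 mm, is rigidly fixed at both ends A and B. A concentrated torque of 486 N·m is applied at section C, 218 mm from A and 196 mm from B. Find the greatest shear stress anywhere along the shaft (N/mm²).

90.8 N/mm²

With uniform GJ and both ends fixed, compatibility θ_AC = θ_CB gives T_A·a = T_B·b, together with T_A + T_B = T₀.
T_A = T₀·b/(a+b) = 486.0·196/414.0 = 230.1 N·m; T_B = 255.9 N·m.
τ in each portion: τ_AC = 8.17×10^7 Pa, τ_CB = 9.08×10^7 Pa; maximum is in CB.
τ_max = T_CB·r/J = 255.9·0.0122/3.42×10^-8 = 9.083×10^7 Pa.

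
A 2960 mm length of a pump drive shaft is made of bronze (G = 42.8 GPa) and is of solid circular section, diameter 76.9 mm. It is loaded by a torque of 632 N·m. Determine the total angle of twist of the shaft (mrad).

J = πd⁴/32 = π(0.0769)⁴/32 = 3.433×10^-6 m⁴.
θ = T·L/(G·J) = 632.0 × 2.96 / (42.8×10⁹ × 3.433×10^-6) = 0.01273 rad.

12.7 mrad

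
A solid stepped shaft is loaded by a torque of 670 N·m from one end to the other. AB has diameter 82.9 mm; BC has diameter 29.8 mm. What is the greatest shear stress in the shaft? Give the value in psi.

18700 psi

Under the same torque, τ_max = 16T/(πd³) is largest where d is smallest — segment BC (d = 29.8 mm).
τ_max = 16·670.0/(π·(0.0298)³) = 1.289×10^8 Pa.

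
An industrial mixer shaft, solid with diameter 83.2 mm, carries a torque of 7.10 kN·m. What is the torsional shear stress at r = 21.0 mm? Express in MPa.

J = πd⁴/32 = π(0.0832)⁴/32 = 4.704×10^-6 m⁴.
Shear stress varies linearly with radius: τ = T·r/J = 7100 × 0.0210 / 4.704×10^-6 = 3.169×10^7 Pa.

31.7 MPa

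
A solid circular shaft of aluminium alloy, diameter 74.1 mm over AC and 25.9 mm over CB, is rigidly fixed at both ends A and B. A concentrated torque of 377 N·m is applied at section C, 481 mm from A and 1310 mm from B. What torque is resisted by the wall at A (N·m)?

375 N·m

Compatibility: T_A·a/J_AC = T_B·b/J_CB with T_A + T_B = T₀.
J_AC = 2.96×10^-6 m⁴, J_CB = 4.42×10^-8 m⁴, so T_A = T₀·(J_AC/a)/((J_AC/a)+(J_CB/b)) = 374.9 N·m, T_B = 2.055 N·m.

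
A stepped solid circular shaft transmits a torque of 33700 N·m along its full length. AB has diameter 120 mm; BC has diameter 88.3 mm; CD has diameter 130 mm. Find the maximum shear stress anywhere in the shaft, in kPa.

Under the same torque, τ_max = 16T/(πd³) is largest where d is smallest — segment BC (d = 88.3 mm).
τ_max = 16·33700/(π·(0.0883)³) = 2.493×10^8 Pa.

249000 kPa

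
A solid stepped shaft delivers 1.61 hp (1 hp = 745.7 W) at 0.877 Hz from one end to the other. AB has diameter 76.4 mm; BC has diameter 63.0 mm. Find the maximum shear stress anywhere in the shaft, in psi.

ω = 2π·0.877 = 5.510 rad/s, so T = P/ω = 1.61×745.7 / 5.510 = 217.9 N·m.
Under the same torque, τ_max = 16T/(πd³) is largest where d is smallest — segment BC (d = 63.0 mm).
τ_max = 16·217.9/(π·(0.0630)³) = 4.438×10^6 Pa.

644 psi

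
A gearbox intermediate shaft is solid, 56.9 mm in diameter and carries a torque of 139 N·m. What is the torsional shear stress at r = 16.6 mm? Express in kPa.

J = πd⁴/32 = π(0.0569)⁴/32 = 1.029×10^-6 m⁴.
Shear stress varies linearly with radius: τ = T·r/J = 139.0 × 0.0166 / 1.029×10^-6 = 2.242×10^6 Pa.

2240 kPa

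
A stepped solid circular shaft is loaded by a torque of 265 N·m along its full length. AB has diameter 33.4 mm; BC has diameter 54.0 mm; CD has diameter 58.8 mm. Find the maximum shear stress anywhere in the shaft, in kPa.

Under the same torque, τ_max = 16T/(πd³) is largest where d is smallest — segment AB (d = 33.4 mm).
τ_max = 16·265.0/(π·(0.0334)³) = 3.622×10^7 Pa.

36200 kPa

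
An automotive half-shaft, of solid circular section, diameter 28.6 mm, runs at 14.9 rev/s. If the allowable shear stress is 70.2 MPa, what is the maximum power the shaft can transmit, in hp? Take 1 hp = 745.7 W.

J = πd⁴/32 = π(0.0286)⁴/32 = 6.568×10^-8 m⁴.
T_max = τ_allow·J/r = 7.02×10^7 × 6.568×10^-8 / 0.0143 = 322.5 N·m.
ω = 2π·14.9 = 93.62 rad/s, so P_max = T_max·ω = 3.019×10^4 W.

40.5 hp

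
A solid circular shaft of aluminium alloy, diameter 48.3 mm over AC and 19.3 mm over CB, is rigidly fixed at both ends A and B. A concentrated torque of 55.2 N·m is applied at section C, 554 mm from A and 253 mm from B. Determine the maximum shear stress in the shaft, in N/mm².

2.36 N/mm²

Compatibility: T_A·a/J_AC = T_B·b/J_CB with T_A + T_B = T₀.
J_AC = 5.34×10^-7 m⁴, J_CB = 1.36×10^-8 m⁴, so T_A = T₀·(J_AC/a)/((J_AC/a)+(J_CB/b)) = 52.28 N·m, T_B = 2.919 N·m.
τ in each portion: τ_AC = 2.36×10^6 Pa, τ_CB = 2.07×10^6 Pa; maximum is in AC.
τ_max = T_AC·r/J = 52.28·0.0241/5.34×10^-7 = 2.363×10^6 Pa.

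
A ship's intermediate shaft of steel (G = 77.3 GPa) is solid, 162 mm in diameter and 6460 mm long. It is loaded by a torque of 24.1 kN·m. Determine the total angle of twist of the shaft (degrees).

1.71°

J = πd⁴/32 = π(0.162)⁴/32 = 6.762×10^-5 m⁴.
θ = T·L/(G·J) = 24100 × 6.46 / (77.3×10⁹ × 6.762×10^-5) = 0.02979 rad.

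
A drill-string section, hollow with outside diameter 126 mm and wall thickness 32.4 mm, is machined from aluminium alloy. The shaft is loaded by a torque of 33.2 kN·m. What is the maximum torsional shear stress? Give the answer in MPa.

89.5 MPa

J = π(d_o⁴ − d_i⁴)/32 = π(0.126⁴ − 0.0612⁴)/32 = 2.337×10^-5 m⁴.
τ_max = T·r/J = 33200 × 0.0630 / 2.337×10^-5 = 8.951×10^7 Pa.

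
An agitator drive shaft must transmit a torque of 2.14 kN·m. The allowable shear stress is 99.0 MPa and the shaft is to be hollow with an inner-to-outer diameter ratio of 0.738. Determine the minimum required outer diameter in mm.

For a hollow shaft with d_i/d_o = 0.738: τ_max = 16T/(π d_o³ (1−k⁴)), so d_o = [16T/(π τ_allow (1−k⁴))]^(1/3) = [16·2140/(π·9.90×10^7·0.7034)]^(1/3) = 0.05389 m.

53.9 mm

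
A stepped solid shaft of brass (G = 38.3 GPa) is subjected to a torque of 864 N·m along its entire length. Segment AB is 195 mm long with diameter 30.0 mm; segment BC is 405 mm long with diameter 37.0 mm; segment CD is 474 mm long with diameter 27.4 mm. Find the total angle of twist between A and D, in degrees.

J_AB = π(0.0300)⁴/32 = 7.95×10^-8 m⁴; J_BC = π(0.0370)⁴/32 = 1.84×10^-7 m⁴; J_CD = π(0.0274)⁴/32 = 5.53×10^-8 m⁴.
θ = (T/G)·Σ L_i/J_i = (864.0/38.3×10⁹)·(0.195/7.95×10^-8 + 0.405/1.84×10^-7 + 0.474/5.53×10^-8) = 0.2982 rad.

17.1°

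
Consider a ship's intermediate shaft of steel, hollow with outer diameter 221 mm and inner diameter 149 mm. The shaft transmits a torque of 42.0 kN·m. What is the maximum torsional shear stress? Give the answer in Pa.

J = π(d_o⁴ − d_i⁴)/32 = π(0.221⁴ − 0.149⁴)/32 = 1.858×10^-4 m⁴.
τ_max = T·r/J = 42000 × 0.111 / 1.858×10^-4 = 2.498×10^7 Pa.

2.50e7 Pa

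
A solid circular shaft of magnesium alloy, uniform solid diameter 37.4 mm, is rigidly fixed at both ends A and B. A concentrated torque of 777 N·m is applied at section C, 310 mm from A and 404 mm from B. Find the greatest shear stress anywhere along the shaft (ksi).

With uniform GJ and both ends fixed, compatibility θ_AC = θ_CB gives T_A·a = T_B·b, together with T_A + T_B = T₀.
T_A = T₀·b/(a+b) = 777.0·404/714.0 = 439.6 N·m; T_B = 337.4 N·m.
τ in each portion: τ_AC = 4.28×10^7 Pa, τ_CB = 3.28×10^7 Pa; maximum is in AC.
τ_max = T_AC·r/J = 439.6·0.0187/1.92×10^-7 = 4.280×10^7 Pa.

6.21 ksi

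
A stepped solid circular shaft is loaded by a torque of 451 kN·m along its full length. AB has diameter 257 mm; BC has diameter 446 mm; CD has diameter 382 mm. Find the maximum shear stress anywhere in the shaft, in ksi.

19.6 ksi

Under the same torque, τ_max = 16T/(πd³) is largest where d is smallest — segment AB (d = 257 mm).
τ_max = 16·451000/(π·(0.257)³) = 1.353×10^8 Pa.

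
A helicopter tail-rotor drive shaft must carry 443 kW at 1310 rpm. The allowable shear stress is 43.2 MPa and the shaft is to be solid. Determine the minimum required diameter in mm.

72.5 mm

ω = 2π·1310/60 = 137.2 rad/s, so T = P/ω = 443×10³ / 137.2 = 3229 N·m.
For a solid shaft τ_max = 16T/(πd³), so d = (16T/(π τ_allow))^(1/3) = (16·3229/(π·4.32×10^7))^(1/3) = 0.07248 m.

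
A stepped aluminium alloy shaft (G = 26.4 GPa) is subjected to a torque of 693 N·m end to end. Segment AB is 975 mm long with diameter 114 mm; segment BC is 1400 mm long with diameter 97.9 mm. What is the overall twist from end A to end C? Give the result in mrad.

J_AB = π(0.114)⁴/32 = 1.66×10^-5 m⁴; J_BC = π(0.0979)⁴/32 = 9.02×10^-6 m⁴.
θ = (T/G)·Σ L_i/J_i = (693.0/26.4×10⁹)·(0.975/1.66×10^-5 + 1.40/9.02×10^-6) = 5.619×10^-3 rad.

5.62 mrad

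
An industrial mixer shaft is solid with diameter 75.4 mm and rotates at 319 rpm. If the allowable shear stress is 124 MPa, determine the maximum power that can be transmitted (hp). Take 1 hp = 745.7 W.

468 hp

J = πd⁴/32 = π(0.0754)⁴/32 = 3.173×10^-6 m⁴.
T_max = τ_allow·J/r = 1.24×10^8 × 3.173×10^-6 / 0.0377 = 10440 N·m.
ω = 2π·319/60 = 33.41 rad/s, so P_max = T_max·ω = 3.486×10^5 W.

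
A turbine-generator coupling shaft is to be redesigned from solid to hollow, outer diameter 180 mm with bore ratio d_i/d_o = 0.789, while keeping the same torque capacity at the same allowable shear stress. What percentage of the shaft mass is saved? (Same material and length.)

47.7 %

Equal τ_max and T ⇒ the solid shaft needs d_s³ = d_o³(1−k⁴), so d_s = 180·(1−0.789⁴)^(1/3) = 152.9 mm.
Area ratio A_h/A_s = d_o²(1−k²)/d_s² = (1−k²)/(1−k⁴)^(2/3) = 0.5234.
Mass saving = 1 − 0.5234 = 47.7 %.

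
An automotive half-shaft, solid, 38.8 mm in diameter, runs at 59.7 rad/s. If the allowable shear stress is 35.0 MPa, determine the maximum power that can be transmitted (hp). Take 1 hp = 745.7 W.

J = πd⁴/32 = π(0.0388)⁴/32 = 2.225×10^-7 m⁴.
T_max = τ_allow·J/r = 3.50×10^7 × 2.225×10^-7 / 0.0194 = 401.4 N·m.
ω = 59.7 rad/s, so P_max = T_max·ω = 2.396×10^4 W.

32.1 hp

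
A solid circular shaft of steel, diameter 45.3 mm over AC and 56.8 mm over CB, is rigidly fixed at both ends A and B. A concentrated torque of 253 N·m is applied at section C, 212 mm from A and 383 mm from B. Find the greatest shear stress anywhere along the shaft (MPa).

5.85 MPa

Compatibility: T_A·a/J_AC = T_B·b/J_CB with T_A + T_B = T₀.
J_AC = 4.13×10^-7 m⁴, J_CB = 1.02×10^-6 m⁴, so T_A = T₀·(J_AC/a)/((J_AC/a)+(J_CB/b)) = 106.8 N·m, T_B = 146.2 N·m.
τ in each portion: τ_AC = 5.85×10^6 Pa, τ_CB = 4.06×10^6 Pa; maximum is in AC.
τ_max = T_AC·r/J = 106.8·0.0226/4.13×10^-7 = 5.853×10^6 Pa.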